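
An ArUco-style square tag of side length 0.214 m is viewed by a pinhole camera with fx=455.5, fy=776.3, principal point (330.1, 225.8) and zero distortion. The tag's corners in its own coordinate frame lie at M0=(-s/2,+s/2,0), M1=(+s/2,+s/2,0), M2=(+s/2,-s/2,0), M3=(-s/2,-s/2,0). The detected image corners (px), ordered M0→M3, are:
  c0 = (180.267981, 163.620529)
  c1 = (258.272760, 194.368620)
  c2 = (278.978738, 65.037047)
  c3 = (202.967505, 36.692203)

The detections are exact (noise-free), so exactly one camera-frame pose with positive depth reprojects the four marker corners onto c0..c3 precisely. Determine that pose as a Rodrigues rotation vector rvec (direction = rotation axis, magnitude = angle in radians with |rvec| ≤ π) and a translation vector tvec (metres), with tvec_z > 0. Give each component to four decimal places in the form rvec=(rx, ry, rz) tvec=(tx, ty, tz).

Intrinsics K: fx=455.5, fy=776.3, cx=330.1, cy=225.8
Marker side s = 0.214 m; corners in marker frame (Z=0):
  M0 = (-0.1070, +0.1070, 0)
  M1 = (+0.1070, +0.1070, 0)
  M2 = (+0.1070, -0.1070, 0)
  M3 = (-0.1070, -0.1070, 0)
Detected image corners:
  c0 = (180.267981, 163.620529) px
  c1 = (258.272760, 194.368620) px
  c2 = (278.978738, 65.037047) px
  c3 = (202.967505, 36.692203) px
Planar DLT: solve 8×8 A·h = b for H (H[2,2]=1):
  H  [+346.87137 -132.91907 +230.04941]
  H  [+131.53731 +582.98414 +113.90328]
  H  [-0.05610 -0.13678 +1.00000]
B = K⁻¹H; ‖b₁‖=0.825314, ‖b₂‖=0.825314; λ = 2/(‖b₁‖+‖b₂‖) = 1.211661, sign → tz>0 ⇒ λ=+1.211661
r₁ = λ·B[:,0] = (+0.97197,+0.22508,-0.06798); r₂ = λ·B[:,1] = (-0.23347,+0.95814,-0.16573)
r₃ = r₁×r₂ = (+0.02783,+0.17696,+0.98382); SVD([r₁ r₂ r₃]) → R = UVᵀ:
  R  [+0.97197 -0.23347 +0.02783]
  R  [+0.22508 +0.95814 +0.17696]
  R  [-0.06798 -0.16573 +0.98382]
t = (-0.26614, -0.17465, +1.21166) m
tr R = 2.913928; θ = arccos((tr R − 1)/2) = 0.294443 rad = 16.870°
axis k = ((R−Rᵀ)₃₂, (R−Rᵀ)₁₃, (R−Rᵀ)₂₁) / (2 sinθ) = (-0.590424, +0.165074, +0.790032)
rvec = θ·k = (-0.173846, +0.048605, +0.232620)

rvec=(-0.1738, 0.0486, 0.2326) tvec=(-0.2661, -0.1747, 1.2117)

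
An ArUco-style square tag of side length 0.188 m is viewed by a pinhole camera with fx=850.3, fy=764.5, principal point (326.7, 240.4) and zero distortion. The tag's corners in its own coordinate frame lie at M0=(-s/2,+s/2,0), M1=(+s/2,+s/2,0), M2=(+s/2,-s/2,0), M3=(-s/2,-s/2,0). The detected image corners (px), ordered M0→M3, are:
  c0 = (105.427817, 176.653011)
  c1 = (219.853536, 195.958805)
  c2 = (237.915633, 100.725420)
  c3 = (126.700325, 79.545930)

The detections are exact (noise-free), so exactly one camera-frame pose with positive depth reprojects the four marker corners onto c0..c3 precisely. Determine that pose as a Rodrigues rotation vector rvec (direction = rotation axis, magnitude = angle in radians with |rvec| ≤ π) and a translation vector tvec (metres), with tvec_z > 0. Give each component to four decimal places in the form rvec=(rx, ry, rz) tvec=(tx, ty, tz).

rvec=(-0.1689, -0.2020, 0.1607) tvec=(-0.2558, -0.1904, 1.4180)

Intrinsics K: fx=850.3, fy=764.5, cx=326.7, cy=240.4
Marker side s = 0.188 m; corners in marker frame (Z=0):
  M0 = (-0.0940, +0.0940, 0)
  M1 = (+0.0940, +0.0940, 0)
  M2 = (+0.0940, -0.0940, 0)
  M3 = (-0.0940, -0.0940, 0)
Detected image corners:
  c0 = (105.427817, 176.653011) px
  c1 = (219.853536, 195.958805) px
  c2 = (237.915633, 100.725420) px
  c3 = (126.700325, 79.545930) px
Planar DLT: solve 8×8 A·h = b for H (H[2,2]=1):
  H  [+622.54790 -126.68474 +173.28621]
  H  [+125.79898 +493.71048 +137.76397]
  H  [+0.13070 -0.12858 +1.00000]
B = K⁻¹H; ‖b₁‖=0.705236, ‖b₂‖=0.705236; λ = 2/(‖b₁‖+‖b₂‖) = 1.417966, sign → tz>0 ⇒ λ=+1.417966
r₁ = λ·B[:,0] = (+0.96696,+0.17505,+0.18532); r₂ = λ·B[:,1] = (-0.14121,+0.97305,-0.18232)
r₃ = r₁×r₂ = (-0.21224,+0.15013,+0.96562); SVD([r₁ r₂ r₃]) → R = UVᵀ:
  R  [+0.96696 -0.14121 -0.21224]
  R  [+0.17505 +0.97305 +0.15013]
  R  [+0.18532 -0.18232 +0.96562]
t = (-0.25583, -0.19037, +1.41797) m
tr R = 2.905623; θ = arccos((tr R − 1)/2) = 0.308430 rad = 17.672°
axis k = ((R−Rᵀ)₃₂, (R−Rᵀ)₁₃, (R−Rᵀ)₂₁) / (2 sinθ) = (-0.547570, -0.654839, +0.520916)
rvec = θ·k = (-0.168887, -0.201972, +0.160666)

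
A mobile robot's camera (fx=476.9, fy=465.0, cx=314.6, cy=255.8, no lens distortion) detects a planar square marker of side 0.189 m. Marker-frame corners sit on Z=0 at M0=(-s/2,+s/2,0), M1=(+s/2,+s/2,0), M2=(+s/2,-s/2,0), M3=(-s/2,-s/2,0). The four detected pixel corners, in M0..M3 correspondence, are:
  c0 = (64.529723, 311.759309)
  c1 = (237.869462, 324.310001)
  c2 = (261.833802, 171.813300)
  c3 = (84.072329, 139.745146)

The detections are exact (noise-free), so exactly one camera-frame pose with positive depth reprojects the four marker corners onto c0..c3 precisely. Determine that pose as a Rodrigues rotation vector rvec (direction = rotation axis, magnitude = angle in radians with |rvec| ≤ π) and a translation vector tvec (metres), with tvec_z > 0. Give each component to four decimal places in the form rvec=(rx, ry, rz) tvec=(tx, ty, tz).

Intrinsics K: fx=476.9, fy=465.0, cx=314.6, cy=255.8
Marker side s = 0.189 m; corners in marker frame (Z=0):
  M0 = (-0.0945, +0.0945, 0)
  M1 = (+0.0945, +0.0945, 0)
  M2 = (+0.0945, -0.0945, 0)
  M3 = (-0.0945, -0.0945, 0)
Detected image corners:
  c0 = (64.529723, 311.759309) px
  c1 = (237.869462, 324.310001) px
  c2 = (261.833802, 171.813300) px
  c3 = (84.072329, 139.745146) px
Planar DLT: solve 8×8 A·h = b for H (H[2,2]=1):
  H  [+1027.11344 -81.96358 +166.90323]
  H  [+261.00602 +904.94306 +239.14670]
  H  [+0.60777 +0.20858 +1.00000]
B = K⁻¹H; ‖b₁‖=1.869010, ‖b₂‖=1.869010; λ = 2/(‖b₁‖+‖b₂‖) = 0.535043, sign → tz>0 ⇒ λ=+0.535043
r₁ = λ·B[:,0] = (+0.93782,+0.12144,+0.32518); r₂ = λ·B[:,1] = (-0.16558,+0.97986,+0.11160)
r₃ = r₁×r₂ = (-0.30508,-0.15850,+0.93904); SVD([r₁ r₂ r₃]) → R = UVᵀ:
  R  [+0.93782 -0.16558 -0.30508]
  R  [+0.12144 +0.97986 -0.15850]
  R  [+0.32518 +0.11160 +0.93904]
t = (-0.16570, -0.01916, +0.53504) m
tr R = 2.856727; θ = arccos((tr R − 1)/2) = 0.380810 rad = 21.819°
axis k = ((R−Rᵀ)₃₂, (R−Rᵀ)₁₃, (R−Rᵀ)₂₁) / (2 sinθ) = (+0.363361, -0.847873, +0.386109)
rvec = θ·k = (+0.138371, -0.322879, +0.147034)

rvec=(0.1384, -0.3229, 0.1470) tvec=(-0.1657, -0.0192, 0.5350)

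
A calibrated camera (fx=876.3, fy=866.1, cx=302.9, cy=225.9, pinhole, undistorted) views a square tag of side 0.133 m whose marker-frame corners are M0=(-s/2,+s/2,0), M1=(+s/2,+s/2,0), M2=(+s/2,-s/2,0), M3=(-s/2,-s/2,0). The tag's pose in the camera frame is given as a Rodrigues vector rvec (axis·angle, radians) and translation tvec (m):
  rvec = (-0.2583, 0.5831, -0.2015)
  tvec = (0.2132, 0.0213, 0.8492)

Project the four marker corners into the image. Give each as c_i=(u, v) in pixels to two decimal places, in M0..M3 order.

Intrinsics K: fx=876.3, fy=866.1, cx=302.9, cy=225.9
Marker side s = 0.133 m; corners in marker frame (Z=0):
  M0 = (-0.0665, +0.0665, 0)
  M1 = (+0.0665, +0.0665, 0)
  M2 = (+0.0665, -0.0665, 0)
  M3 = (-0.0665, -0.0665, 0)
rvec = (-0.2583, 0.5831, -0.2015), |rvec| = θ = 0.66882 rad = 38.321°
Rodrigues: sinθ=0.62006, 1−cosθ=0.21545; R = I + sinθ·[k]× + (1−cosθ)·[k]×²:
    [+0.81669 +0.11427 +0.56566]
    [-0.25935 +0.94831 +0.18288]
    [-0.51552 -0.29606 +0.80411]
t = (0.2132, 0.0213, 0.8492) m
M0: Pc = R·M0+t = (+0.16649, +0.10161, +0.86379); u = 876.3·(+0.16649)/0.86379 + 302.9 = 471.7996, v = 866.1·(+0.10161)/0.86379 + 225.9 = 327.7807
M1: Pc = R·M1+t = (+0.27511, +0.06712, +0.79523); u = 876.3·(+0.27511)/0.79523 + 302.9 = 606.0544, v = 866.1·(+0.06712)/0.79523 + 225.9 = 298.9970
M2: Pc = R·M2+t = (+0.25991, -0.05901, +0.83461); u = 876.3·(+0.25991)/0.83461 + 302.9 = 575.7951, v = 866.1·(-0.05901)/0.83461 + 225.9 = 164.6638
M3: Pc = R·M3+t = (+0.15129, -0.02452, +0.90317); u = 876.3·(+0.15129)/0.90317 + 302.9 = 449.6906, v = 866.1·(-0.02452)/0.90317 + 225.9 = 202.3905

c0=(471.80, 327.78) c1=(606.05, 299.00) c2=(575.80, 164.66) c3=(449.69, 202.39)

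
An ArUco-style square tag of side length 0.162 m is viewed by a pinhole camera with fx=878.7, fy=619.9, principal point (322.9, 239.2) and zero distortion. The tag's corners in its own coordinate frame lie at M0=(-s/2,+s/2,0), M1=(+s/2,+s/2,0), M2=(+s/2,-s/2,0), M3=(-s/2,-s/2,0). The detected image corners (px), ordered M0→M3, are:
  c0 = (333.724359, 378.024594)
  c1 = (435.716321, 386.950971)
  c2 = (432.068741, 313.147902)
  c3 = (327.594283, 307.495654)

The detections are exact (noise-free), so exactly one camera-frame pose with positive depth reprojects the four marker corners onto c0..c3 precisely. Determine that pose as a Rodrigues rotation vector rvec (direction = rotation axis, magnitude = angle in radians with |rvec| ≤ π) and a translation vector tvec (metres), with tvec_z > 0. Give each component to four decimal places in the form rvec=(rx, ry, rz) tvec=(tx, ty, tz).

rvec=(0.2233, 0.3995, -0.0162) tvec=(0.0865, 0.2268, 1.3069)

Intrinsics K: fx=878.7, fy=619.9, cx=322.9, cy=239.2
Marker side s = 0.162 m; corners in marker frame (Z=0):
  M0 = (-0.0810, +0.0810, 0)
  M1 = (+0.0810, +0.0810, 0)
  M2 = (+0.0810, -0.0810, 0)
  M3 = (-0.0810, -0.0810, 0)
Detected image corners:
  c0 = (333.724359, 378.024594) px
  c1 = (435.716321, 386.950971) px
  c2 = (432.068741, 313.147902) px
  c3 = (327.594283, 307.495654) px
Planar DLT: solve 8×8 A·h = b for H (H[2,2]=1):
  H  [+523.80789 +92.47454 +381.06857]
  H  [-57.56984 +501.51070 +346.79214]
  H  [-0.29647 +0.16248 +1.00000]
B = K⁻¹H; ‖b₁‖=0.765160, ‖b₂‖=0.765160; λ = 2/(‖b₁‖+‖b₂‖) = 1.306916, sign → tz>0 ⇒ λ=+1.306916
r₁ = λ·B[:,0] = (+0.92146,+0.02814,-0.38746); r₂ = λ·B[:,1] = (+0.05951,+0.97538,+0.21235)
r₃ = r₁×r₂ = (+0.38390,-0.21873,+0.89710); SVD([r₁ r₂ r₃]) → R = UVᵀ:
  R  [+0.92146 +0.05951 +0.38390]
  R  [+0.02814 +0.97538 -0.21873]
  R  [-0.38746 +0.21235 +0.89710]
t = (+0.08652, +0.22683, +1.30692) m
tr R = 2.793933; θ = arccos((tr R − 1)/2) = 0.457937 rad = 26.238°
axis k = ((R−Rᵀ)₃₂, (R−Rᵀ)₁₃, (R−Rᵀ)₂₁) / (2 sinθ) = (+0.487534, +0.872383, -0.035479)
rvec = θ·k = (+0.223260, +0.399496, -0.016247)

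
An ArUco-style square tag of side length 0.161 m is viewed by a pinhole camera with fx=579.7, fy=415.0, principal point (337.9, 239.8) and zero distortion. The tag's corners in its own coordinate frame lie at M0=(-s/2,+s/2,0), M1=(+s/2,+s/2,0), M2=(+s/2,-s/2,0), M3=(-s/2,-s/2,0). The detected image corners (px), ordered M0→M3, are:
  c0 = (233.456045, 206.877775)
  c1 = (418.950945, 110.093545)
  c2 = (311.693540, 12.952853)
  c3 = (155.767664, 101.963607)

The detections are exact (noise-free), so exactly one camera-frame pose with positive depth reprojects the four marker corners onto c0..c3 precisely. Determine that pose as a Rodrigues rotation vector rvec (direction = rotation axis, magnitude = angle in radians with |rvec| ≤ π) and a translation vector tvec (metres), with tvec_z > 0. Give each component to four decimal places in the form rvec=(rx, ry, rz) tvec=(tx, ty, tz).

rvec=(-0.3485, 0.2662, -0.5638) tvec=(-0.0482, -0.1421, 0.4394)

Intrinsics K: fx=579.7, fy=415.0, cx=337.9, cy=239.8
Marker side s = 0.161 m; corners in marker frame (Z=0):
  M0 = (-0.0805, +0.0805, 0)
  M1 = (+0.0805, +0.0805, 0)
  M2 = (+0.0805, -0.0805, 0)
  M3 = (-0.0805, -0.0805, 0)
Detected image corners:
  c0 = (233.456045, 206.877775) px
  c1 = (418.950945, 110.093545) px
  c2 = (311.693540, 12.952853) px
  c3 = (155.767664, 101.963607) px
Planar DLT: solve 8×8 A·h = b for H (H[2,2]=1):
  H  [+958.16375 +322.40640 +274.30555]
  H  [-612.12643 +531.96550 +105.62534]
  H  [-0.34134 -0.89095 +1.00000]
B = K⁻¹H; ‖b₁‖=2.275621, ‖b₂‖=2.275621; λ = 2/(‖b₁‖+‖b₂‖) = 0.439441, sign → tz>0 ⇒ λ=+0.439441
r₁ = λ·B[:,0] = (+0.81377,-0.56150,-0.15000); r₂ = λ·B[:,1] = (+0.47261,+0.78953,-0.39152)
r₃ = r₁×r₂ = (+0.33827,+0.24771,+0.90786); SVD([r₁ r₂ r₃]) → R = UVᵀ:
  R  [+0.81377 +0.47261 +0.33827]
  R  [-0.56150 +0.78953 +0.24771]
  R  [-0.15000 -0.39152 +0.90786]
t = (-0.04821, -0.14208, +0.43944) m
tr R = 2.511154; θ = arccos((tr R − 1)/2) = 0.714261 rad = 40.924°
axis k = ((R−Rᵀ)₃₂, (R−Rᵀ)₁₃, (R−Rᵀ)₂₁) / (2 sinθ) = (-0.487920, +0.372686, -0.789328)
rvec = θ·k = (-0.348502, +0.266195, -0.563787)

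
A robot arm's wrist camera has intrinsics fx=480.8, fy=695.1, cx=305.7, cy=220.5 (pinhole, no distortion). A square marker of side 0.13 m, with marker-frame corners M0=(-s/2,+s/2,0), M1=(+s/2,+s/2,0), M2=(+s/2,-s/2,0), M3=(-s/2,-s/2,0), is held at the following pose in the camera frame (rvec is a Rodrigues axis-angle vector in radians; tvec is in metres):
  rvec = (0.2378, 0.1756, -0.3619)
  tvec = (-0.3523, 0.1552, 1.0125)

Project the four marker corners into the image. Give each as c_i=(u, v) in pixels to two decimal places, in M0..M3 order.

Intrinsics K: fx=480.8, fy=695.1, cx=305.7, cy=220.5
Marker side s = 0.13 m; corners in marker frame (Z=0):
  M0 = (-0.0650, +0.0650, 0)
  M1 = (+0.0650, +0.0650, 0)
  M2 = (+0.0650, -0.0650, 0)
  M3 = (-0.0650, -0.0650, 0)
rvec = (0.2378, 0.1756, -0.3619), |rvec| = θ = 0.46729 rad = 26.773°
Rodrigues: sinθ=0.45046, 1−cosθ=0.10721; R = I + sinθ·[k]× + (1−cosθ)·[k]×²:
    [+0.92056 +0.36937 +0.12703]
    [-0.32837 +0.90793 -0.26044]
    [-0.21153 +0.19804 +0.95710]
t = (-0.3523, 0.1552, 1.0125) m
M0: Pc = R·M0+t = (-0.38813, +0.23556, +1.03912); u = 480.8·(-0.38813)/1.03912 + 305.7 = 126.1143, v = 695.1·(+0.23556)/1.03912 + 220.5 = 378.0730
M1: Pc = R·M1+t = (-0.26845, +0.19287, +1.01162); u = 480.8·(-0.26845)/1.01162 + 305.7 = 178.1101, v = 695.1·(+0.19287)/1.01162 + 220.5 = 353.0247
M2: Pc = R·M2+t = (-0.31647, +0.07484, +0.98588); u = 480.8·(-0.31647)/0.98588 + 305.7 = 151.3602, v = 695.1·(+0.07484)/0.98588 + 220.5 = 273.2666
M3: Pc = R·M3+t = (-0.43615, +0.11753, +1.01338); u = 480.8·(-0.43615)/1.01338 + 305.7 = 98.7693, v = 695.1·(+0.11753)/1.01338 + 220.5 = 301.1156

c0=(126.11, 378.07) c1=(178.11, 353.02) c2=(151.36, 273.27) c3=(98.77, 301.12)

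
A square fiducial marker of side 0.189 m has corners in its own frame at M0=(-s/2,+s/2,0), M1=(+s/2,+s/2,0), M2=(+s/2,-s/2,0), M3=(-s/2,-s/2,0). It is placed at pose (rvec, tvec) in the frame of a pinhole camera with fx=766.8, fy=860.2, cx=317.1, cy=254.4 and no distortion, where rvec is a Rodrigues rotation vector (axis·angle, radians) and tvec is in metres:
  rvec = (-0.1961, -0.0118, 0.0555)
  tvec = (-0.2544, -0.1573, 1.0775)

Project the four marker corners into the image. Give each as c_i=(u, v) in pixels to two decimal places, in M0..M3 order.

c0=(60.76, 197.45) c1=(197.59, 206.15) c2=(208.74, 62.57) c3=(76.53, 54.01)

Intrinsics K: fx=766.8, fy=860.2, cx=317.1, cy=254.4
Marker side s = 0.189 m; corners in marker frame (Z=0):
  M0 = (-0.0945, +0.0945, 0)
  M1 = (+0.0945, +0.0945, 0)
  M2 = (+0.0945, -0.0945, 0)
  M3 = (-0.0945, -0.0945, 0)
rvec = (-0.1961, -0.0118, 0.0555), |rvec| = θ = 0.20414 rad = 11.697°
Rodrigues: sinθ=0.20273, 1−cosθ=0.02077; R = I + sinθ·[k]× + (1−cosθ)·[k]×²:
    [+0.99840 -0.05396 -0.01714]
    [+0.05627 +0.97930 +0.19441]
    [+0.00630 -0.19507 +0.98077]
t = (-0.2544, -0.1573, 1.0775) m
M0: Pc = R·M0+t = (-0.35385, -0.07007, +1.05847); u = 766.8·(-0.35385)/1.05847 + 317.1 = 60.7581, v = 860.2·(-0.07007)/1.05847 + 254.4 = 197.4529
M1: Pc = R·M1+t = (-0.16515, -0.05944, +1.05966); u = 766.8·(-0.16515)/1.05966 + 317.1 = 197.5922, v = 860.2·(-0.05944)/1.05966 + 254.4 = 206.1498
M2: Pc = R·M2+t = (-0.15495, -0.24453, +1.09653); u = 766.8·(-0.15495)/1.09653 + 317.1 = 208.7423, v = 860.2·(-0.24453)/1.09653 + 254.4 = 62.5746
M3: Pc = R·M3+t = (-0.34365, -0.25516, +1.09534); u = 766.8·(-0.34365)/1.09534 + 317.1 = 76.5260, v = 860.2·(-0.25516)/1.09534 + 254.4 = 54.0145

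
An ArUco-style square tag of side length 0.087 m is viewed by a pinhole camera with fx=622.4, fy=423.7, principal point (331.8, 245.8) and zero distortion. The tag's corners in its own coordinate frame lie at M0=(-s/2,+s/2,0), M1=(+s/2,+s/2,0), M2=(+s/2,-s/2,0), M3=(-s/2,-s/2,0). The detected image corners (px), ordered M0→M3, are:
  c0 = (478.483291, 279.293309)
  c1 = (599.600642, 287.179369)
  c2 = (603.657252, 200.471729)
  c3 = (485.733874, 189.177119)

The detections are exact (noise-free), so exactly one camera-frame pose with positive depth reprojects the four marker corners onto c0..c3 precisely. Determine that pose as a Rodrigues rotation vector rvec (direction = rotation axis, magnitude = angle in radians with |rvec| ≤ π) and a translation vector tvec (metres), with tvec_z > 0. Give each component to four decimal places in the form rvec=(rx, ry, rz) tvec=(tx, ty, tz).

Intrinsics K: fx=622.4, fy=423.7, cx=331.8, cy=245.8
Marker side s = 0.087 m; corners in marker frame (Z=0):
  M0 = (-0.0435, +0.0435, 0)
  M1 = (+0.0435, +0.0435, 0)
  M2 = (+0.0435, -0.0435, 0)
  M3 = (-0.0435, -0.0435, 0)
Detected image corners:
  c0 = (478.483291, 279.293309) px
  c1 = (599.600642, 287.179369) px
  c2 = (603.657252, 200.471729) px
  c3 = (485.733874, 189.177119) px
Planar DLT: solve 8×8 A·h = b for H (H[2,2]=1):
  H  [+1630.42953 -218.89778 +543.13604]
  H  [+223.78286 +947.76315 +238.58171]
  H  [+0.47403 -0.28474 +1.00000]
B = K⁻¹H; ‖b₁‖=2.427124, ‖b₂‖=2.427124; λ = 2/(‖b₁‖+‖b₂‖) = 0.412010, sign → tz>0 ⇒ λ=+0.412010
r₁ = λ·B[:,0] = (+0.97518,+0.10431,+0.19530); r₂ = λ·B[:,1] = (-0.08236,+0.98967,-0.11732)
r₃ = r₁×r₂ = (-0.20552,+0.09832,+0.97370); SVD([r₁ r₂ r₃]) → R = UVᵀ:
  R  [+0.97518 -0.08236 -0.20552]
  R  [+0.10431 +0.98967 +0.09832]
  R  [+0.19530 -0.11732 +0.97370]
t = (+0.13990, -0.00702, +0.41201) m
tr R = 2.938554; θ = arccos((tr R − 1)/2) = 0.248521 rad = 14.239°
axis k = ((R−Rᵀ)₃₂, (R−Rᵀ)₁₃, (R−Rᵀ)₂₁) / (2 sinθ) = (-0.438335, -0.814785, +0.379457)
rvec = θ·k = (-0.108936, -0.202491, +0.094303)

rvec=(-0.1089, -0.2025, 0.0943) tvec=(0.1399, -0.0070, 0.4120)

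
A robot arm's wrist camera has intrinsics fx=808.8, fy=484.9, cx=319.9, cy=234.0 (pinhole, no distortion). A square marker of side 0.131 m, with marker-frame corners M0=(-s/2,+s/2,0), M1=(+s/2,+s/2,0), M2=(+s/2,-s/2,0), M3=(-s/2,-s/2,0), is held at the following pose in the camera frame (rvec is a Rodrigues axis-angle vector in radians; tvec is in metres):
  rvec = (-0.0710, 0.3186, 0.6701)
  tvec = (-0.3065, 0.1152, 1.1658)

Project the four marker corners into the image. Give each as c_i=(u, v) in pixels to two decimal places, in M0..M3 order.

c0=(50.85, 285.92) c1=(109.30, 320.92) c2=(165.93, 277.75) c3=(105.28, 244.10)

Intrinsics K: fx=808.8, fy=484.9, cx=319.9, cy=234.0
Marker side s = 0.131 m; corners in marker frame (Z=0):
  M0 = (-0.0655, +0.0655, 0)
  M1 = (+0.0655, +0.0655, 0)
  M2 = (+0.0655, -0.0655, 0)
  M3 = (-0.0655, -0.0655, 0)
rvec = (-0.0710, 0.3186, 0.6701), |rvec| = θ = 0.74537 rad = 42.707°
Rodrigues: sinθ=0.67825, 1−cosθ=0.26517; R = I + sinθ·[k]× + (1−cosθ)·[k]×²:
    [+0.73724 -0.62055 +0.26720]
    [+0.59896 +0.78328 +0.16650]
    [-0.31261 +0.03729 +0.94915]
t = (-0.3065, 0.1152, 1.1658) m
M0: Pc = R·M0+t = (-0.39544, +0.12727, +1.18872); u = 808.8·(-0.39544)/1.18872 + 319.9 = 50.8473, v = 484.9·(+0.12727)/1.18872 + 234.0 = 285.9171
M1: Pc = R·M1+t = (-0.29886, +0.20574, +1.14777); u = 808.8·(-0.29886)/1.14777 + 319.9 = 109.3038, v = 484.9·(+0.20574)/1.14777 + 234.0 = 320.9181
M2: Pc = R·M2+t = (-0.21756, +0.10313, +1.14288); u = 808.8·(-0.21756)/1.14288 + 319.9 = 165.9326, v = 484.9·(+0.10313)/1.14288 + 234.0 = 277.7544
M3: Pc = R·M3+t = (-0.31414, +0.02466, +1.18383); u = 808.8·(-0.31414)/1.18383 + 319.9 = 105.2760, v = 484.9·(+0.02466)/1.18383 + 234.0 = 244.1022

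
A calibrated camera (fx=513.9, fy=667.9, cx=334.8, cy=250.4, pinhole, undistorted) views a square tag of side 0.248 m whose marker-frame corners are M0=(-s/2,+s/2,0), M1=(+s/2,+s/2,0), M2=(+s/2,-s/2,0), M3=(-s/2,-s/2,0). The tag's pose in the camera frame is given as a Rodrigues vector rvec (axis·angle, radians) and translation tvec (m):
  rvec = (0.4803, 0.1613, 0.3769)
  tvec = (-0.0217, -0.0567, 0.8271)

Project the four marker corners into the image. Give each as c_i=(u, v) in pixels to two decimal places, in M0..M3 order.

Intrinsics K: fx=513.9, fy=667.9, cx=334.8, cy=250.4
Marker side s = 0.248 m; corners in marker frame (Z=0):
  M0 = (-0.1240, +0.1240, 0)
  M1 = (+0.1240, +0.1240, 0)
  M2 = (+0.1240, -0.1240, 0)
  M3 = (-0.1240, -0.1240, 0)
rvec = (0.4803, 0.1613, 0.3769), |rvec| = θ = 0.63147 rad = 36.181°
Rodrigues: sinθ=0.59034, 1−cosθ=0.19284; R = I + sinθ·[k]× + (1−cosθ)·[k]×²:
    [+0.91872 -0.31488 +0.23834]
    [+0.38981 +0.81974 -0.41961]
    [-0.06325 +0.47841 +0.87586]
t = (-0.0217, -0.0567, 0.8271) m
M0: Pc = R·M0+t = (-0.17467, -0.00339, +0.89427); u = 513.9·(-0.17467)/0.89427 + 334.8 = 234.4259, v = 667.9·(-0.00339)/0.89427 + 250.4 = 247.8690
M1: Pc = R·M1+t = (+0.05318, +0.09328, +0.87858); u = 513.9·(+0.05318)/0.87858 + 334.8 = 365.9039, v = 667.9·(+0.09328)/0.87858 + 250.4 = 321.3152
M2: Pc = R·M2+t = (+0.13127, -0.11001, +0.75993); u = 513.9·(+0.13127)/0.75993 + 334.8 = 423.5679, v = 667.9·(-0.11001)/0.75993 + 250.4 = 153.7121
M3: Pc = R·M3+t = (-0.09658, -0.20668, +0.77562); u = 513.9·(-0.09658)/0.77562 + 334.8 = 270.8118, v = 667.9·(-0.20668)/0.77562 + 250.4 = 72.4203

c0=(234.43, 247.87) c1=(365.90, 321.32) c2=(423.57, 153.71) c3=(270.81, 72.42)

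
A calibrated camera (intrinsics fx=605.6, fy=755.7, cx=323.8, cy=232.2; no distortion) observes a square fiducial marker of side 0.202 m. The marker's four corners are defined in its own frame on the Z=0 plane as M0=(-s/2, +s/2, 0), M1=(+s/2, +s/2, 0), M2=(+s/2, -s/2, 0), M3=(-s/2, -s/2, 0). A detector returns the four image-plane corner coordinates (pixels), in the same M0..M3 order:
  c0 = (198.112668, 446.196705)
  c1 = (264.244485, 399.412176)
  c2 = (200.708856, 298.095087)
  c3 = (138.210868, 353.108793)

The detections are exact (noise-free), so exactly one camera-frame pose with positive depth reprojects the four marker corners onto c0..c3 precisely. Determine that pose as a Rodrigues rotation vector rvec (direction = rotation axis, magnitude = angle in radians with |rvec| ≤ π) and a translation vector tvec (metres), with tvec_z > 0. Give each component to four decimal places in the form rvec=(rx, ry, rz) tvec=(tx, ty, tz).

rvec=(0.2487, 0.4320, -0.6054) tvec=(-0.2514, 0.2321, 1.2235)

Intrinsics K: fx=605.6, fy=755.7, cx=323.8, cy=232.2
Marker side s = 0.202 m; corners in marker frame (Z=0):
  M0 = (-0.1010, +0.1010, 0)
  M1 = (+0.1010, +0.1010, 0)
  M2 = (+0.1010, -0.1010, 0)
  M3 = (-0.1010, -0.1010, 0)
Detected image corners:
  c0 = (198.112668, 446.196705) px
  c1 = (264.244485, 399.412176) px
  c2 = (200.708856, 298.095087) px
  c3 = (138.210868, 353.108793) px
Planar DLT: solve 8×8 A·h = b for H (H[2,2]=1):
  H  [+243.06013 +321.52647 +199.35072]
  H  [-392.66638 +510.93154 +375.57091]
  H  [-0.37642 +0.08152 +1.00000]
B = K⁻¹H; ‖b₁‖=0.817321, ‖b₂‖=0.817321; λ = 2/(‖b₁‖+‖b₂‖) = 1.223510, sign → tz>0 ⇒ λ=+1.223510
r₁ = λ·B[:,0] = (+0.73731,-0.49423,-0.46056); r₂ = λ·B[:,1] = (+0.59626,+0.79657,+0.09974)
r₃ = r₁×r₂ = (+0.31757,-0.34815,+0.88201); SVD([r₁ r₂ r₃]) → R = UVᵀ:
  R  [+0.73731 +0.59626 +0.31757]
  R  [-0.49423 +0.79657 -0.34815]
  R  [-0.46056 +0.09974 +0.88201]
t = (-0.25143, +0.23212, +1.22351) m
tr R = 2.415890; θ = arccos((tr R − 1)/2) = 0.784212 rad = 44.932°
axis k = ((R−Rᵀ)₃₂, (R−Rᵀ)₁₃, (R−Rᵀ)₂₁) / (2 sinθ) = (+0.317084, +0.550872, -0.772009)
rvec = θ·k = (+0.248661, +0.432000, -0.605418)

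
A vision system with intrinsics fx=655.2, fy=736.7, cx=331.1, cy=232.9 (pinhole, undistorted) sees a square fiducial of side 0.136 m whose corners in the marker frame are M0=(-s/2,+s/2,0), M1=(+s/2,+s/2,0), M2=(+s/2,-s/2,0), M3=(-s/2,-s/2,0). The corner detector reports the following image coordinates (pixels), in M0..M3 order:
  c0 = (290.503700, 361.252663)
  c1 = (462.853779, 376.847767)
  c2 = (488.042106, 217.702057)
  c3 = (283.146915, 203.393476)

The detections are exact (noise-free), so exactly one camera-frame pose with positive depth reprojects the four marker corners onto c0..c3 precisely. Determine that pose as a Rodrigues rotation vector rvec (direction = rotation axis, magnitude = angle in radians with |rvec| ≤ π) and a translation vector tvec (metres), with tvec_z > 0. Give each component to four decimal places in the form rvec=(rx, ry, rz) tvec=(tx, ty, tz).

rvec=(0.6431, 0.1031, 0.0352) tvec=(0.0353, 0.0411, 0.4763)

Intrinsics K: fx=655.2, fy=736.7, cx=331.1, cy=232.9
Marker side s = 0.136 m; corners in marker frame (Z=0):
  M0 = (-0.0680, +0.0680, 0)
  M1 = (+0.0680, +0.0680, 0)
  M2 = (+0.0680, -0.0680, 0)
  M3 = (-0.0680, -0.0680, 0)
Detected image corners:
  c0 = (290.503700, 361.252663) px
  c1 = (462.853779, 376.847767) px
  c2 = (488.042106, 217.702057) px
  c3 = (283.146915, 203.393476) px
Planar DLT: solve 8×8 A·h = b for H (H[2,2]=1):
  H  [+1308.62055 +416.22028 +379.60944]
  H  [+58.59797 +1530.61876 +296.49977]
  H  [-0.17856 +1.26024 +1.00000]
B = K⁻¹H; ‖b₁‖=2.099551, ‖b₂‖=2.099551; λ = 2/(‖b₁‖+‖b₂‖) = 0.476292, sign → tz>0 ⇒ λ=+0.476292
r₁ = λ·B[:,0] = (+0.99427,+0.06477,-0.08505); r₂ = λ·B[:,1] = (-0.00076,+0.79982,+0.60024)
r₃ = r₁×r₂ = (+0.10690,-0.59674,+0.79528); SVD([r₁ r₂ r₃]) → R = UVᵀ:
  R  [+0.99427 -0.00076 +0.10690]
  R  [+0.06477 +0.79982 -0.59674]
  R  [-0.08505 +0.60024 +0.79528]
t = (+0.03526, +0.04112, +0.47629) m
tr R = 2.589369; θ = arccos((tr R − 1)/2) = 0.652309 rad = 37.375°
axis k = ((R−Rᵀ)₃₂, (R−Rᵀ)₁₃, (R−Rᵀ)₂₁) / (2 sinθ) = (+0.985945, +0.158108, +0.053978)
rvec = θ·k = (+0.643141, +0.103135, +0.035211)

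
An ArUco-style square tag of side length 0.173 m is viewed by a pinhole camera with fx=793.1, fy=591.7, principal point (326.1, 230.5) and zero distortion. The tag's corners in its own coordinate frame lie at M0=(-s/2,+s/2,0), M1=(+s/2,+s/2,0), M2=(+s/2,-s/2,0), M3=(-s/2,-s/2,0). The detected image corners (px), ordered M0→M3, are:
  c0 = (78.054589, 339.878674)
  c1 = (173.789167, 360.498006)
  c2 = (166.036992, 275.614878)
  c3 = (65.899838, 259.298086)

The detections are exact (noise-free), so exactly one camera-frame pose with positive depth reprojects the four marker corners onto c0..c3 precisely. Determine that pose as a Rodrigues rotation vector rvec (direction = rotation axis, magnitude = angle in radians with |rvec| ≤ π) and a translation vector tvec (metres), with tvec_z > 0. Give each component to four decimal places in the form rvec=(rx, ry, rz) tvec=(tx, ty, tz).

Intrinsics K: fx=793.1, fy=591.7, cx=326.1, cy=230.5
Marker side s = 0.173 m; corners in marker frame (Z=0):
  M0 = (-0.0865, +0.0865, 0)
  M1 = (+0.0865, +0.0865, 0)
  M2 = (+0.0865, -0.0865, 0)
  M3 = (-0.0865, -0.0865, 0)
Detected image corners:
  c0 = (78.054589, 339.878674) px
  c1 = (173.789167, 360.498006) px
  c2 = (166.036992, 275.614878) px
  c3 = (65.899838, 259.298086) px
Planar DLT: solve 8×8 A·h = b for H (H[2,2]=1):
  H  [+521.39637 +93.87610 +119.51880]
  H  [-6.24849 +569.58793 +309.59253]
  H  [-0.36694 +0.29714 +1.00000]
B = K⁻¹H; ‖b₁‖=0.897501, ‖b₂‖=0.897501; λ = 2/(‖b₁‖+‖b₂‖) = 1.114205, sign → tz>0 ⇒ λ=+1.114205
r₁ = λ·B[:,0] = (+0.90060,+0.14750,-0.40885); r₂ = λ·B[:,1] = (-0.00424,+0.94359,+0.33108)
r₃ = r₁×r₂ = (+0.43462,-0.29643,+0.85043); SVD([r₁ r₂ r₃]) → R = UVᵀ:
  R  [+0.90060 -0.00424 +0.43462]
  R  [+0.14750 +0.94359 -0.29643]
  R  [-0.40885 +0.33108 +0.85043]
t = (-0.29022, +0.14894, +1.11421) m
tr R = 2.694628; θ = arccos((tr R − 1)/2) = 0.559890 rad = 32.079°
axis k = ((R−Rᵀ)₃₂, (R−Rᵀ)₁₃, (R−Rᵀ)₂₁) / (2 sinθ) = (+0.590771, +0.794090, +0.142864)
rvec = θ·k = (+0.330767, +0.444603, +0.079988)

rvec=(0.3308, 0.4446, 0.0800) tvec=(-0.2902, 0.1489, 1.1142)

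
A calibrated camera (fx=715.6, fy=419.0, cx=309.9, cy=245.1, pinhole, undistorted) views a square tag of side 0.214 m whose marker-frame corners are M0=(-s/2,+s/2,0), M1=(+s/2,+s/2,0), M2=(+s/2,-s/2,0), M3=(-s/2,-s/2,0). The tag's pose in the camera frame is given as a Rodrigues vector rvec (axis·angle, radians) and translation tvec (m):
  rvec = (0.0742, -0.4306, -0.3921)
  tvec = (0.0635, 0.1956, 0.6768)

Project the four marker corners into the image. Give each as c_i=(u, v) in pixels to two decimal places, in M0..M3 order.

Intrinsics K: fx=715.6, fy=419.0, cx=309.9, cy=245.1
Marker side s = 0.214 m; corners in marker frame (Z=0):
  M0 = (-0.1070, +0.1070, 0)
  M1 = (+0.1070, +0.1070, 0)
  M2 = (+0.1070, -0.1070, 0)
  M3 = (-0.1070, -0.1070, 0)
rvec = (0.0742, -0.4306, -0.3921), |rvec| = θ = 0.58708 rad = 33.637°
Rodrigues: sinθ=0.55393, 1−cosθ=0.16744; R = I + sinθ·[k]× + (1−cosθ)·[k]×²:
    [+0.83524 +0.35444 -0.42042]
    [-0.38548 +0.92264 +0.01201]
    [+0.39215 +0.15203 +0.90725]
t = (0.0635, 0.1956, 0.6768) m
M0: Pc = R·M0+t = (+0.01205, +0.33557, +0.65111); u = 715.6·(+0.01205)/0.65111 + 309.9 = 323.1489, v = 419.0·(+0.33557)/0.65111 + 245.1 = 461.0450
M1: Pc = R·M1+t = (+0.19080, +0.25308, +0.73503); u = 715.6·(+0.19080)/0.73503 + 309.9 = 495.6522, v = 419.0·(+0.25308)/0.73503 + 245.1 = 389.3648
M2: Pc = R·M2+t = (+0.11495, +0.05563, +0.70249); u = 715.6·(+0.11495)/0.70249 + 309.9 = 426.9898, v = 419.0·(+0.05563)/0.70249 + 245.1 = 278.2811
M3: Pc = R·M3+t = (-0.06380, +0.13812, +0.61857); u = 715.6·(-0.06380)/0.61857 + 309.9 = 236.0980, v = 419.0·(+0.13812)/0.61857 + 245.1 = 338.6609

c0=(323.15, 461.05) c1=(495.65, 389.36) c2=(426.99, 278.28) c3=(236.10, 338.66)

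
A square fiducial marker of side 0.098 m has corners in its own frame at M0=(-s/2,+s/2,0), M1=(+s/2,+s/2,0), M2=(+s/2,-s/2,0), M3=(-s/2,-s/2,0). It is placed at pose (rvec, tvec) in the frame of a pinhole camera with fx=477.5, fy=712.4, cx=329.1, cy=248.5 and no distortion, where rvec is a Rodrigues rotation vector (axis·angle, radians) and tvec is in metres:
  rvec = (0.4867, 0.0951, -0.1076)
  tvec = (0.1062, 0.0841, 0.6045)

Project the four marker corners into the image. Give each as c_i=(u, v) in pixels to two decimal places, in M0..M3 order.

c0=(377.28, 396.07) c1=(452.72, 389.75) c2=(452.20, 294.39) c3=(370.98, 303.05)

Intrinsics K: fx=477.5, fy=712.4, cx=329.1, cy=248.5
Marker side s = 0.098 m; corners in marker frame (Z=0):
  M0 = (-0.0490, +0.0490, 0)
  M1 = (+0.0490, +0.0490, 0)
  M2 = (+0.0490, -0.0490, 0)
  M3 = (-0.0490, -0.0490, 0)
rvec = (0.4867, 0.0951, -0.1076), |rvec| = θ = 0.50744 rad = 29.074°
Rodrigues: sinθ=0.48594, 1−cosθ=0.12601; R = I + sinθ·[k]× + (1−cosθ)·[k]×²:
    [+0.98991 +0.12569 +0.06544]
    [-0.08039 +0.87842 -0.47109]
    [-0.11670 +0.46107 +0.87966]
t = (0.1062, 0.0841, 0.6045) m
M0: Pc = R·M0+t = (+0.06385, +0.13108, +0.63281); u = 477.5·(+0.06385)/0.63281 + 329.1 = 377.2818, v = 712.4·(+0.13108)/0.63281 + 248.5 = 396.0678
M1: Pc = R·M1+t = (+0.16086, +0.12320, +0.62137); u = 477.5·(+0.16086)/0.62137 + 329.1 = 452.7175, v = 712.4·(+0.12320)/0.62137 + 248.5 = 389.7513
M2: Pc = R·M2+t = (+0.14855, +0.03712, +0.57619); u = 477.5·(+0.14855)/0.57619 + 329.1 = 452.2037, v = 712.4·(+0.03712)/0.57619 + 248.5 = 294.3933
M3: Pc = R·M3+t = (+0.05154, +0.04500, +0.58763); u = 477.5·(+0.05154)/0.58763 + 329.1 = 370.9774, v = 712.4·(+0.04500)/0.58763 + 248.5 = 303.0513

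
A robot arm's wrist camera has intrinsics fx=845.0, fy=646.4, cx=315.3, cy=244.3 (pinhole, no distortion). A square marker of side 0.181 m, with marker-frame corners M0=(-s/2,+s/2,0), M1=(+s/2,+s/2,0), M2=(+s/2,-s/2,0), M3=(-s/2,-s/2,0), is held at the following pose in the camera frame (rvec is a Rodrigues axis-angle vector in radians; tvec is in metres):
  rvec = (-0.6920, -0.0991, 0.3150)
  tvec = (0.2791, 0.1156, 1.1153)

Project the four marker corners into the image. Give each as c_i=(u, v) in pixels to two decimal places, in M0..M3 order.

c0=(451.37, 337.39) c1=(589.01, 372.81) c2=(594.85, 287.73) c3=(470.79, 256.00)

Intrinsics K: fx=845.0, fy=646.4, cx=315.3, cy=244.3
Marker side s = 0.181 m; corners in marker frame (Z=0):
  M0 = (-0.0905, +0.0905, 0)
  M1 = (+0.0905, +0.0905, 0)
  M2 = (+0.0905, -0.0905, 0)
  M3 = (-0.0905, -0.0905, 0)
rvec = (-0.6920, -0.0991, 0.3150), |rvec| = θ = 0.76675 rad = 43.932°
Rodrigues: sinθ=0.69380, 1−cosθ=0.27983; R = I + sinθ·[k]× + (1−cosθ)·[k]×²:
    [+0.94810 -0.25239 -0.19343]
    [+0.31767 +0.72484 +0.61130]
    [-0.01408 -0.64102 +0.76740]
t = (0.2791, 0.1156, 1.1153) m
M0: Pc = R·M0+t = (+0.17046, +0.15245, +1.05856); u = 845.0·(+0.17046)/1.05856 + 315.3 = 451.3670, v = 646.4·(+0.15245)/1.05856 + 244.3 = 337.3914
M1: Pc = R·M1+t = (+0.34206, +0.20995, +1.05601); u = 845.0·(+0.34206)/1.05601 + 315.3 = 589.0106, v = 646.4·(+0.20995)/1.05601 + 244.3 = 372.8116
M2: Pc = R·M2+t = (+0.38774, +0.07875, +1.17204); u = 845.0·(+0.38774)/1.17204 + 315.3 = 594.8504, v = 646.4·(+0.07875)/1.17204 + 244.3 = 287.7326
M3: Pc = R·M3+t = (+0.21614, +0.02125, +1.17459); u = 845.0·(+0.21614)/1.17459 + 315.3 = 470.7904, v = 646.4·(+0.02125)/1.17459 + 244.3 = 255.9958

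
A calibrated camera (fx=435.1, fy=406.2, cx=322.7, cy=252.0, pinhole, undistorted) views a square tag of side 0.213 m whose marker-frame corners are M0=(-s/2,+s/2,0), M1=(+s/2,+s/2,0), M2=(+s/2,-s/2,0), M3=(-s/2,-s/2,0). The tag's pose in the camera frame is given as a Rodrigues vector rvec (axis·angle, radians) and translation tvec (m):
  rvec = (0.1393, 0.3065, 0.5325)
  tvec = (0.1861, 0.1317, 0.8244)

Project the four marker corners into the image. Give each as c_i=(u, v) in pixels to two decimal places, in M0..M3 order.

c0=(346.72, 329.84) c1=(440.67, 389.63) c2=(504.50, 302.31) c3=(401.38, 244.93)

Intrinsics K: fx=435.1, fy=406.2, cx=322.7, cy=252.0
Marker side s = 0.213 m; corners in marker frame (Z=0):
  M0 = (-0.1065, +0.1065, 0)
  M1 = (+0.1065, +0.1065, 0)
  M2 = (+0.1065, -0.1065, 0)
  M3 = (-0.1065, -0.1065, 0)
rvec = (0.1393, 0.3065, 0.5325), |rvec| = θ = 0.63000 rad = 36.096°
Rodrigues: sinθ=0.58915, 1−cosθ=0.19197; R = I + sinθ·[k]× + (1−cosθ)·[k]×²:
    [+0.81741 -0.47732 +0.32250]
    [+0.51862 +0.85346 -0.05132]
    [-0.25075 +0.20921 +0.94518]
t = (0.1861, 0.1317, 0.8244) m
M0: Pc = R·M0+t = (+0.04821, +0.16736, +0.87339); u = 435.1·(+0.04821)/0.87339 + 322.7 = 346.7178, v = 406.2·(+0.16736)/0.87339 + 252.0 = 329.8375
M1: Pc = R·M1+t = (+0.22232, +0.27783, +0.81998); u = 435.1·(+0.22232)/0.81998 + 322.7 = 440.6686, v = 406.2·(+0.27783)/0.81998 + 252.0 = 389.6299
M2: Pc = R·M2+t = (+0.32399, +0.09604, +0.77541); u = 435.1·(+0.32399)/0.77541 + 322.7 = 504.4961, v = 406.2·(+0.09604)/0.77541 + 252.0 = 302.3099
M3: Pc = R·M3+t = (+0.14988, -0.01443, +0.82882); u = 435.1·(+0.14988)/0.82882 + 322.7 = 401.3811, v = 406.2·(-0.01443)/0.82882 + 252.0 = 244.9296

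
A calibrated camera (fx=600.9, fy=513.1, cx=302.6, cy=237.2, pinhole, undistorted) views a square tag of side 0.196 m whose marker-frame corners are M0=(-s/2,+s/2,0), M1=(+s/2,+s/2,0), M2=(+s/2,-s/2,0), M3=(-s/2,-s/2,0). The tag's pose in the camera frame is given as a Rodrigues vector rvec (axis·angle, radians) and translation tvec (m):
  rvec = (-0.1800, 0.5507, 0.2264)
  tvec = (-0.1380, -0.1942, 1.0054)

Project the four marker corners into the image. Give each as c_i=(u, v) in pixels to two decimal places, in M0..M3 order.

c0=(162.22, 180.24) c1=(250.11, 191.41) c2=(283.06, 92.27) c3=(193.67, 91.07)

Intrinsics K: fx=600.9, fy=513.1, cx=302.6, cy=237.2
Marker side s = 0.196 m; corners in marker frame (Z=0):
  M0 = (-0.0980, +0.0980, 0)
  M1 = (+0.0980, +0.0980, 0)
  M2 = (+0.0980, -0.0980, 0)
  M3 = (-0.0980, -0.0980, 0)
rvec = (-0.1800, 0.5507, 0.2264), |rvec| = θ = 0.62203 rad = 35.640°
Rodrigues: sinθ=0.58269, 1−cosθ=0.18731; R = I + sinθ·[k]× + (1−cosθ)·[k]×²:
    [+0.82838 -0.26007 +0.49614]
    [+0.16409 +0.95950 +0.22897]
    [-0.53559 -0.10826 +0.83751]
t = (-0.1380, -0.1942, 1.0054) m
M0: Pc = R·M0+t = (-0.24467, -0.11625, +1.04728); u = 600.9·(-0.24467)/1.04728 + 302.6 = 162.2165, v = 513.1·(-0.11625)/1.04728 + 237.2 = 180.2449
M1: Pc = R·M1+t = (-0.08231, -0.08409, +0.94230); u = 600.9·(-0.08231)/0.94230 + 302.6 = 250.1145, v = 513.1·(-0.08409)/0.94230 + 237.2 = 191.4129
M2: Pc = R·M2+t = (-0.03133, -0.27215, +0.96352); u = 600.9·(-0.03133)/0.96352 + 302.6 = 283.0595, v = 513.1·(-0.27215)/0.96352 + 237.2 = 92.2731
M3: Pc = R·M3+t = (-0.19369, -0.30431, +1.06850); u = 600.9·(-0.19369)/1.06850 + 302.6 = 193.6703, v = 513.1·(-0.30431)/1.06850 + 237.2 = 91.0670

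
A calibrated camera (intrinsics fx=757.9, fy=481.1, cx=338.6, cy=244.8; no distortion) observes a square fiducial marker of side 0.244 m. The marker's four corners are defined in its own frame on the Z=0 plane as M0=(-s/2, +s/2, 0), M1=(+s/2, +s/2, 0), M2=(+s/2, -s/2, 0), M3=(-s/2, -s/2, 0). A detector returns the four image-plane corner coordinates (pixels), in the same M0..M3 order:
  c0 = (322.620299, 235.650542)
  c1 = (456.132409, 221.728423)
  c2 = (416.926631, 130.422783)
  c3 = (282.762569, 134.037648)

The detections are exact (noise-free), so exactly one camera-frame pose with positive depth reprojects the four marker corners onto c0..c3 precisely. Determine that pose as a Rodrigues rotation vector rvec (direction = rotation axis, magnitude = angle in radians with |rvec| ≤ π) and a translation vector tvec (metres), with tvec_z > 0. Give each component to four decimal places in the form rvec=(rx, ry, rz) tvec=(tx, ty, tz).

Intrinsics K: fx=757.9, fy=481.1, cx=338.6, cy=244.8
Marker side s = 0.244 m; corners in marker frame (Z=0):
  M0 = (-0.1220, +0.1220, 0)
  M1 = (+0.1220, +0.1220, 0)
  M2 = (+0.1220, -0.1220, 0)
  M3 = (-0.1220, -0.1220, 0)
Detected image corners:
  c0 = (322.620299, 235.650542) px
  c1 = (456.132409, 221.728423) px
  c2 = (416.926631, 130.422783) px
  c3 = (282.762569, 134.037648) px
Planar DLT: solve 8×8 A·h = b for H (H[2,2]=1):
  H  [+706.82006 +122.57154 +372.84988]
  H  [+41.62012 +374.99723 +179.60397]
  H  [+0.42825 -0.10653 +1.00000]
B = K⁻¹H; ‖b₁‖=0.866116, ‖b₂‖=0.866116; λ = 2/(‖b₁‖+‖b₂‖) = 1.154580, sign → tz>0 ⇒ λ=+1.154580
r₁ = λ·B[:,0] = (+0.85586,-0.15171,+0.49445); r₂ = λ·B[:,1] = (+0.24167,+0.96253,-0.12300)
r₃ = r₁×r₂ = (-0.45726,+0.22476,+0.86046); SVD([r₁ r₂ r₃]) → R = UVᵀ:
  R  [+0.85586 +0.24167 -0.45726]
  R  [-0.15171 +0.96253 +0.22476]
  R  [+0.49445 -0.12300 +0.86046]
t = (+0.05218, -0.15646, +1.15458) m
tr R = 2.678855; θ = arccos((tr R − 1)/2) = 0.574567 rad = 32.920°
axis k = ((R−Rᵀ)₃₂, (R−Rᵀ)₁₃, (R−Rᵀ)₂₁) / (2 sinθ) = (-0.319942, -0.875587, -0.361918)
rvec = θ·k = (-0.183828, -0.503083, -0.207946)

rvec=(-0.1838, -0.5031, -0.2079) tvec=(0.0522, -0.1565, 1.1546)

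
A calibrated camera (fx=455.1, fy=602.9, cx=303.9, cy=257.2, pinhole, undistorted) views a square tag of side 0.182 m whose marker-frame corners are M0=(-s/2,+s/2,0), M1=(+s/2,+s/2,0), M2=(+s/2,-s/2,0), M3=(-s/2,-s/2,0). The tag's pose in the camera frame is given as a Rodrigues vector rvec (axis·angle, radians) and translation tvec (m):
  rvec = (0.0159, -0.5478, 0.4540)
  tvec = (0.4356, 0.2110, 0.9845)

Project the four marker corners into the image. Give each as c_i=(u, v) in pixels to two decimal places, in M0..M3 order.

c0=(464.78, 423.01) c1=(511.71, 452.37) c2=(541.42, 353.73) c3=(498.32, 315.37)

Intrinsics K: fx=455.1, fy=602.9, cx=303.9, cy=257.2
Marker side s = 0.182 m; corners in marker frame (Z=0):
  M0 = (-0.0910, +0.0910, 0)
  M1 = (+0.0910, +0.0910, 0)
  M2 = (+0.0910, -0.0910, 0)
  M3 = (-0.0910, -0.0910, 0)
rvec = (0.0159, -0.5478, 0.4540), |rvec| = θ = 0.71166 rad = 40.775°
Rodrigues: sinθ=0.65309, 1−cosθ=0.24272; R = I + sinθ·[k]× + (1−cosθ)·[k]×²:
    [+0.75740 -0.42081 -0.49926]
    [+0.41246 +0.90110 -0.13378]
    [+0.50618 -0.10460 +0.85606]
t = (0.4356, 0.2110, 0.9845) m
M0: Pc = R·M0+t = (+0.32838, +0.25547, +0.92892); u = 455.1·(+0.32838)/0.92892 + 303.9 = 464.7825, v = 602.9·(+0.25547)/0.92892 + 257.2 = 423.0059
M1: Pc = R·M1+t = (+0.46623, +0.33053, +1.02104); u = 455.1·(+0.46623)/1.02104 + 303.9 = 511.7082, v = 602.9·(+0.33053)/1.02104 + 257.2 = 452.3718
M2: Pc = R·M2+t = (+0.54282, +0.16653, +1.04008); u = 455.1·(+0.54282)/1.04008 + 303.9 = 541.4164, v = 602.9·(+0.16653)/1.04008 + 257.2 = 353.7343
M3: Pc = R·M3+t = (+0.40497, +0.09147, +0.94796); u = 455.1·(+0.40497)/0.94796 + 303.9 = 498.3203, v = 602.9·(+0.09147)/0.94796 + 257.2 = 315.3724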